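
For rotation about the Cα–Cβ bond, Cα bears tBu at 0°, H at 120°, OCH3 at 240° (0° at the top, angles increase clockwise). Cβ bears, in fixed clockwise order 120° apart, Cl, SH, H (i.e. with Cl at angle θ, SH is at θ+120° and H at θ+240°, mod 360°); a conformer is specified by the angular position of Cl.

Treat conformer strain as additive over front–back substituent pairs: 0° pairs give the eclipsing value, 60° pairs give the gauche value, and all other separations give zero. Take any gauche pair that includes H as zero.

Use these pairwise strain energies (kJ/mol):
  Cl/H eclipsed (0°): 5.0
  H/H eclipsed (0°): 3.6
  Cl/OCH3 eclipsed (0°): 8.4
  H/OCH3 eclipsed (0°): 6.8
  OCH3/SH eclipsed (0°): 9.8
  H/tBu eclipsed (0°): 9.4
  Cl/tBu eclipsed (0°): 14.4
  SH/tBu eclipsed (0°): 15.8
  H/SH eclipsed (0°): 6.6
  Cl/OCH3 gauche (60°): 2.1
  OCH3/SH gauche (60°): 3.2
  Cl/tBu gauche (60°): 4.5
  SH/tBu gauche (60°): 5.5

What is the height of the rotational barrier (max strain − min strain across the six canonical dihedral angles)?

Cl at 0° is eclipsed. tBu at 0° is eclipsed with Cl at 0° (14.4); H at 120° is eclipsed with SH at 120° (6.6); OCH3 at 240° is eclipsed with H at 240° (6.8). Total 27.8 kJ/mol.
Cl at 60° is staggered. tBu at 0° is gauche with Cl at 60° (4.5); OCH3 at 240° is gauche with SH at 180° (3.2). Total 7.7 kJ/mol.
Cl at 120° is eclipsed. tBu at 0° is eclipsed with H at 0° (9.4); H at 120° is eclipsed with Cl at 120° (5.0); OCH3 at 240° is eclipsed with SH at 240° (9.8). Total 24.2 kJ/mol.
Cl at 180° is staggered. tBu at 0° is gauche with SH at 300° (5.5); OCH3 at 240° is gauche with Cl at 180° (2.1); OCH3 at 240° is gauche with SH at 300° (3.2). Total 10.8 kJ/mol.
Cl at 240° is eclipsed. tBu at 0° is eclipsed with SH at 0° (15.8); H at 120° is eclipsed with H at 120° (3.6); OCH3 at 240° is eclipsed with Cl at 240° (8.4). Total 27.8 kJ/mol.
Cl at 300° is staggered. tBu at 0° is gauche with Cl at 300° (4.5); tBu at 0° is gauche with SH at 60° (5.5); OCH3 at 240° is gauche with Cl at 300° (2.1). Total 12.1 kJ/mol.
Max at 0° (27.8 kJ/mol), min at 60° (7.7 kJ/mol); barrier = 20.1 kJ/mol.

20.1 kJ/mol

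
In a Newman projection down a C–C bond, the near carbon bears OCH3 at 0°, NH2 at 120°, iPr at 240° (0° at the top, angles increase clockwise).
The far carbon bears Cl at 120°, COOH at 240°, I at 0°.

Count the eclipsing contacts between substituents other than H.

3

Non-H eclipsing pairs: OCH3(0°)/I(0°); NH2(120°)/Cl(120°); iPr(240°)/COOH(240°) — 3 interactions.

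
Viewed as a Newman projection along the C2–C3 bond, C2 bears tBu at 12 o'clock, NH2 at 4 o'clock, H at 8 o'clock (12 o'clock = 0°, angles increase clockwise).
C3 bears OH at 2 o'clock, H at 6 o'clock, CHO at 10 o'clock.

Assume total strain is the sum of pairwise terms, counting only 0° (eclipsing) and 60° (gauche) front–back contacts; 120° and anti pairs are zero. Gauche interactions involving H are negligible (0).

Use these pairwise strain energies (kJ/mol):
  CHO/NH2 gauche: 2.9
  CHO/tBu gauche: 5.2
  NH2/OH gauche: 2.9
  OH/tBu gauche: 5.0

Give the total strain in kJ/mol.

13.1 kJ/mol

This conformer (staggered): tBu–OH gauche, tBu–CHO gauche, NH2–OH gauche; 5.0 + 5.2 + 2.9 = 13.1 kJ/mol.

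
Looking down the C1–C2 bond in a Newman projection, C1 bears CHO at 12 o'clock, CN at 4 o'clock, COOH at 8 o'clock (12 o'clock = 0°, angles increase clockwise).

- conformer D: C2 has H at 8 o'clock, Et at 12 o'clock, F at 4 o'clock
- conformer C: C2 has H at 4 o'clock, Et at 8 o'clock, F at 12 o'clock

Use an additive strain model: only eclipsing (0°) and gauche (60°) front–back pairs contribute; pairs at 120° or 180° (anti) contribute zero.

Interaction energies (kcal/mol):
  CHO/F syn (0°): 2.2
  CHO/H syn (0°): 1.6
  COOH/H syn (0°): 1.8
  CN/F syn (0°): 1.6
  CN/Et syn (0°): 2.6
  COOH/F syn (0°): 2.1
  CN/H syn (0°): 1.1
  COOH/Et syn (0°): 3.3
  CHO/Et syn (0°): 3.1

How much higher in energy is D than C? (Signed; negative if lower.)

D (eclipsed): CHO–Et eclipsed, CN–F eclipsed, COOH–H eclipsed; 3.1 + 1.6 + 1.8 = 6.5 kcal/mol.
C (eclipsed): CHO–F eclipsed, CN–H eclipsed, COOH–Et eclipsed; 2.2 + 1.1 + 3.3 = 6.6 kcal/mol.
E(D) − E(C) = 6.5 − 6.6 = -0.1 kcal/mol.

-0.1 kcal/mol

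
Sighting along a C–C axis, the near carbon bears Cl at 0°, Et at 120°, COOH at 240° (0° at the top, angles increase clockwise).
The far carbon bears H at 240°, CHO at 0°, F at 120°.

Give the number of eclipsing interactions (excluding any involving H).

2

Non-H eclipsing pairs: Cl(0°)/CHO(0°); Et(120°)/F(120°) — 2 interactions.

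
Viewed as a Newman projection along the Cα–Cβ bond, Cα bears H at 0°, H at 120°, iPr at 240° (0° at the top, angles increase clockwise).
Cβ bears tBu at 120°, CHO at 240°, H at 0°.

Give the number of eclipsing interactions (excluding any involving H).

Non-H eclipsing pairs: iPr(240°)/CHO(240°) — 1 interaction.

1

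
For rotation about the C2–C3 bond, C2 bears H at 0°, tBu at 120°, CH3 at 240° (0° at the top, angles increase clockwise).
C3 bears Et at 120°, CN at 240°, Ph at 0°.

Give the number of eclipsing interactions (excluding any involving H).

Non-H eclipsing pairs: tBu(120°)/Et(120°); CH3(240°)/CN(240°) — 2 interactions.

2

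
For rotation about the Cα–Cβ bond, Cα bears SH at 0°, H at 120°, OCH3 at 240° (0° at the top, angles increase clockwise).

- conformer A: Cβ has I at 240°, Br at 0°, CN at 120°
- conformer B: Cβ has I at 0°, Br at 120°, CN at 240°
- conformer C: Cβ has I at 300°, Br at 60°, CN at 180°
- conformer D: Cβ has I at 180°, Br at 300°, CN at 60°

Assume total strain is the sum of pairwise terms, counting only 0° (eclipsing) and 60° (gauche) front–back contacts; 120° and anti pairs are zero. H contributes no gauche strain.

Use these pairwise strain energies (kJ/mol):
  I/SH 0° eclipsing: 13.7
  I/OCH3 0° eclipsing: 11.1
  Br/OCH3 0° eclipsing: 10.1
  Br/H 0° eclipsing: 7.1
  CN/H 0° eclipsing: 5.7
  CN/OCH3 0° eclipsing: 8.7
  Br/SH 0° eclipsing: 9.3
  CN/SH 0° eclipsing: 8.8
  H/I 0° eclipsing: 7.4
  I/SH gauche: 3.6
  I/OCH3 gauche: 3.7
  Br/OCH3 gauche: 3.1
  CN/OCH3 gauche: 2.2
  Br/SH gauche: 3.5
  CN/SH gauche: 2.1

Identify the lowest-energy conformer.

D

A (eclipsed): SH(0°)/Br(0°) eclipsed 9.3; H(120°)/CN(120°) eclipsed 5.7; OCH3(240°)/I(240°) eclipsed 11.1 → 26.1 kJ/mol.
B (eclipsed): SH(0°)/I(0°) eclipsed 13.7; H(120°)/Br(120°) eclipsed 7.1; OCH3(240°)/CN(240°) eclipsed 8.7 → 29.5 kJ/mol.
C (staggered): SH(0°)/I(300°) gauche 3.6; SH(0°)/Br(60°) gauche 3.5; OCH3(240°)/I(300°) gauche 3.7; OCH3(240°)/CN(180°) gauche 2.2 → 13.0 kJ/mol.
D (staggered): SH(0°)/Br(300°) gauche 3.5; SH(0°)/CN(60°) gauche 2.1; OCH3(240°)/I(180°) gauche 3.7; OCH3(240°)/Br(300°) gauche 3.1 → 12.4 kJ/mol.
D has the lowest total (12.4 kJ/mol).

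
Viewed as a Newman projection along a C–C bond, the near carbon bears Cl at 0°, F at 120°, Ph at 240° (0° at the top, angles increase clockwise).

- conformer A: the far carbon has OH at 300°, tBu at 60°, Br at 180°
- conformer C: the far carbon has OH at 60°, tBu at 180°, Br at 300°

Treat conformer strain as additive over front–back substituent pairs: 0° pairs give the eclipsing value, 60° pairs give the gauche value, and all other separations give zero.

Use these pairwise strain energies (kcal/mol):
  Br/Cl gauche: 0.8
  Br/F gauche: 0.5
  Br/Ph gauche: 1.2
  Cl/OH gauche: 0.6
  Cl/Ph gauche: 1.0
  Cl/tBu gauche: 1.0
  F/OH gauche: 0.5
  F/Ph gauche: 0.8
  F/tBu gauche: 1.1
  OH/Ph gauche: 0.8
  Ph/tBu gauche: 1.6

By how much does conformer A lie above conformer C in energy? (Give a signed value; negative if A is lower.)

A (staggered): Cl–OH gauche, Cl–tBu gauche, F–tBu gauche, F–Br gauche, Ph–OH gauche, Ph–Br gauche; 0.6 + 1.0 + 1.1 + 0.5 + 0.8 + 1.2 = 5.2 kcal/mol.
C (staggered): Cl–OH gauche, Cl–Br gauche, F–OH gauche, F–tBu gauche, Ph–tBu gauche, Ph–Br gauche; 0.6 + 0.8 + 0.5 + 1.1 + 1.6 + 1.2 = 5.8 kcal/mol.
E(A) − E(C) = 5.2 − 5.8 = -0.6 kcal/mol.

-0.6 kcal/mol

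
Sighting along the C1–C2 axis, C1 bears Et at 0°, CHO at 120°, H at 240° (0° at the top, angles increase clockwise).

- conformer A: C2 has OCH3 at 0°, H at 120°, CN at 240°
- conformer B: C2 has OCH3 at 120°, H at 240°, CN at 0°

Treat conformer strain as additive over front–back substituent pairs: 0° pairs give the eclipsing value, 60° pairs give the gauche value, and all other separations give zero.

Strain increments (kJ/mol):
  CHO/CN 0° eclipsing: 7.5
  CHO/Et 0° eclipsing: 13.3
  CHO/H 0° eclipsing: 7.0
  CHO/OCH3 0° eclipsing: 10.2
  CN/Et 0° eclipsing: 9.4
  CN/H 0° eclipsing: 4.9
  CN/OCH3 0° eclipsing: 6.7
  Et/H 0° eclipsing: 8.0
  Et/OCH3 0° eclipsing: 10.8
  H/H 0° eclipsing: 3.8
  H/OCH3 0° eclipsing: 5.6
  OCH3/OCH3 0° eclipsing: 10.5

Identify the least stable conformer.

B

A (eclipsed): Et–OCH3 eclipsed, CHO–H eclipsed, H–CN eclipsed; 10.8 + 7.0 + 4.9 = 22.7 kJ/mol.
B (eclipsed): Et–CN eclipsed, CHO–OCH3 eclipsed, H–H eclipsed; 9.4 + 10.2 + 3.8 = 23.4 kJ/mol.
B has the highest total (23.4 kJ/mol).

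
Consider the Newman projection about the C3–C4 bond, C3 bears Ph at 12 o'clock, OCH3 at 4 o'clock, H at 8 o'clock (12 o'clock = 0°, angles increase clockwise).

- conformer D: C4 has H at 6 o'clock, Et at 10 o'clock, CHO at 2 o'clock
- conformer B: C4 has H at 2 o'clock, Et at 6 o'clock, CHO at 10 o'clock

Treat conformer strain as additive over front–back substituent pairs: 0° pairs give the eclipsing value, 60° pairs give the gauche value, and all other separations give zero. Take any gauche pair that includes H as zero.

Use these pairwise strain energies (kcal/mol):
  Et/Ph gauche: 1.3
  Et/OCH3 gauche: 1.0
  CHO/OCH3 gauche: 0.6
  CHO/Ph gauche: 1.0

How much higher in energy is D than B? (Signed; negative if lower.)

+0.9 kcal/mol

D (staggered): Ph(0°)/Et(300°) gauche 1.3; Ph(0°)/CHO(60°) gauche 1.0; OCH3(120°)/CHO(60°) gauche 0.6 → 2.9 kcal/mol.
B (staggered): Ph(0°)/CHO(300°) gauche 1.0; OCH3(120°)/Et(180°) gauche 1.0 → 2.0 kcal/mol.
E(D) − E(B) = 2.9 − 2.0 = +0.9 kcal/mol.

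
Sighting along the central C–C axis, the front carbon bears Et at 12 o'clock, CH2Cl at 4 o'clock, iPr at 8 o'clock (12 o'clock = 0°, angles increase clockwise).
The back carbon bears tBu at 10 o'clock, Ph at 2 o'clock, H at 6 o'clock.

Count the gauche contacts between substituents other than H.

Non-H gauche pairs: Et(0°)/tBu(300°); Et(0°)/Ph(60°); CH2Cl(120°)/Ph(60°); iPr(240°)/tBu(300°) — 4 interactions.

4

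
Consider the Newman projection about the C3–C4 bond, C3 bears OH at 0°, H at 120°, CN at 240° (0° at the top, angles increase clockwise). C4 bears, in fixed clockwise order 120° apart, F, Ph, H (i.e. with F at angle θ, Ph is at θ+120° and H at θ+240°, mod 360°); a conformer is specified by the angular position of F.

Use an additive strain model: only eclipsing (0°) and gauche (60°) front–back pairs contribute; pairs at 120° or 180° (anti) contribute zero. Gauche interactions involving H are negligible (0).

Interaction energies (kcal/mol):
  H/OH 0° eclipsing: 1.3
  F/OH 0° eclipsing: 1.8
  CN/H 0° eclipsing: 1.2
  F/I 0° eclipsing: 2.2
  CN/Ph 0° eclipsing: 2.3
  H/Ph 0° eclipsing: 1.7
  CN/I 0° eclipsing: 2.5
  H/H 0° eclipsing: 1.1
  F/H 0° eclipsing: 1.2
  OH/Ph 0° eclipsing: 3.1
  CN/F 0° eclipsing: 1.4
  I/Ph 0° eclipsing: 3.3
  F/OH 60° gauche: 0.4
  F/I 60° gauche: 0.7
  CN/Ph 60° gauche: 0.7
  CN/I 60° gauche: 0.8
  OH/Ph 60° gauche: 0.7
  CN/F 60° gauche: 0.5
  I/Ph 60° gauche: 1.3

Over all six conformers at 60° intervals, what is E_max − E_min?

F at 0° (eclipsed): OH(0°)/F(0°) eclipsed 1.8; H(120°)/Ph(120°) eclipsed 1.7; CN(240°)/H(240°) eclipsed 1.2 → 4.7 kcal/mol.
F at 60° (staggered): OH(0°)/F(60°) gauche 0.4; CN(240°)/Ph(180°) gauche 0.7 → 1.1 kcal/mol.
F at 120° (eclipsed): OH(0°)/H(0°) eclipsed 1.3; H(120°)/F(120°) eclipsed 1.2; CN(240°)/Ph(240°) eclipsed 2.3 → 4.8 kcal/mol.
F at 180° (staggered): OH(0°)/Ph(300°) gauche 0.7; CN(240°)/F(180°) gauche 0.5; CN(240°)/Ph(300°) gauche 0.7 → 1.9 kcal/mol.
F at 240° (eclipsed): OH(0°)/Ph(0°) eclipsed 3.1; H(120°)/H(120°) eclipsed 1.1; CN(240°)/F(240°) eclipsed 1.4 → 5.6 kcal/mol.
F at 300° (staggered): OH(0°)/F(300°) gauche 0.4; OH(0°)/Ph(60°) gauche 0.7; CN(240°)/F(300°) gauche 0.5 → 1.6 kcal/mol.
Max at 240° (5.6 kcal/mol), min at 60° (1.1 kcal/mol); barrier = 4.5 kcal/mol.

4.5 kcal/mol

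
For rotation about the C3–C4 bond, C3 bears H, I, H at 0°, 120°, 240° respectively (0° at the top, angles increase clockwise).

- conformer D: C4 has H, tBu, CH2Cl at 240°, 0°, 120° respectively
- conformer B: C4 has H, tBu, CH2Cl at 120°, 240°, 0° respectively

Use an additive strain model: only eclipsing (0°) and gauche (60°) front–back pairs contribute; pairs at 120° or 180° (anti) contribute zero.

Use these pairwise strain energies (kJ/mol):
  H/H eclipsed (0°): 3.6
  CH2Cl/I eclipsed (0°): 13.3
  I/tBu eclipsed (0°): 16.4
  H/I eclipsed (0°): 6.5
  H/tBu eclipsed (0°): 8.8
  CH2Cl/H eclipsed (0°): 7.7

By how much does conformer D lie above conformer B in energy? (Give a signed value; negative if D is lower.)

+2.7 kJ/mol

D is eclipsed. H at 0° is eclipsed with tBu at 0° (8.8); I at 120° is eclipsed with CH2Cl at 120° (13.3); H at 240° is eclipsed with H at 240° (3.6). Total 25.7 kJ/mol.
B is eclipsed. H at 0° is eclipsed with CH2Cl at 0° (7.7); I at 120° is eclipsed with H at 120° (6.5); H at 240° is eclipsed with tBu at 240° (8.8). Total 23.0 kJ/mol.
E(D) − E(B) = 25.7 − 23.0 = +2.7 kJ/mol.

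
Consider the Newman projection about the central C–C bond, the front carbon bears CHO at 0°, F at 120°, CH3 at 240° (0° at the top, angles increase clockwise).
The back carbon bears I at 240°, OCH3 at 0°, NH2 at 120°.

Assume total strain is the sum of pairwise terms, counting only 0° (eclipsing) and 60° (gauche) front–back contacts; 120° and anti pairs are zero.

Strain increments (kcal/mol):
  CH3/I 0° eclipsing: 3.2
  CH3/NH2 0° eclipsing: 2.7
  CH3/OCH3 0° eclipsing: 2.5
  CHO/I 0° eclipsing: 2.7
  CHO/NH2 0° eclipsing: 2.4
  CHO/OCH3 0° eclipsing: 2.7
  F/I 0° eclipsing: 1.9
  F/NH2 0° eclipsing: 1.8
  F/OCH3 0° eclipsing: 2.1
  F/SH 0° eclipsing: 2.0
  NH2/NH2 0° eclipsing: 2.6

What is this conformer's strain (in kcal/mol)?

This conformer (eclipsed): CHO–OCH3 eclipsed, F–NH2 eclipsed, CH3–I eclipsed; 2.7 + 1.8 + 3.2 = 7.7 kcal/mol.

7.7 kcal/mol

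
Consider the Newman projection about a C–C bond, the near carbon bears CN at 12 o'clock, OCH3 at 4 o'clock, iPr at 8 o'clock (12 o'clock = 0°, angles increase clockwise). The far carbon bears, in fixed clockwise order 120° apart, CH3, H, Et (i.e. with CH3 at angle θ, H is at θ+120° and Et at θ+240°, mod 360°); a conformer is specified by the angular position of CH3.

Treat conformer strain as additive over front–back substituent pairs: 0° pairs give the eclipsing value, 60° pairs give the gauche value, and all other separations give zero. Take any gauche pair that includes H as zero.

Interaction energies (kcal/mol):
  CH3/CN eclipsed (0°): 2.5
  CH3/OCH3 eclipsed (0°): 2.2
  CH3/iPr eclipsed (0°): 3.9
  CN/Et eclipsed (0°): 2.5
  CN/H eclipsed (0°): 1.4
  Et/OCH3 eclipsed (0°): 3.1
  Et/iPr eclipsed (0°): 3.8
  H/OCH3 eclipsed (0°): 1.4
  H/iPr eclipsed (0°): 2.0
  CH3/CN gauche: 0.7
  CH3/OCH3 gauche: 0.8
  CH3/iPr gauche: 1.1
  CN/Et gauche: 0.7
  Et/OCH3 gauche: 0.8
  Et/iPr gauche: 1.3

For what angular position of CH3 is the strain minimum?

180°

CH3 at 0° (eclipsed): CN–CH3 eclipsed, OCH3–H eclipsed, iPr–Et eclipsed; 2.5 + 1.4 + 3.8 = 7.7 kcal/mol.
CH3 at 60° (staggered): CN–CH3 gauche, CN–Et gauche, OCH3–CH3 gauche, iPr–Et gauche; 0.7 + 0.7 + 0.8 + 1.3 = 3.5 kcal/mol.
CH3 at 120° (eclipsed): CN–Et eclipsed, OCH3–CH3 eclipsed, iPr–H eclipsed; 2.5 + 2.2 + 2.0 = 6.7 kcal/mol.
CH3 at 180° (staggered): CN–Et gauche, OCH3–CH3 gauche, OCH3–Et gauche, iPr–CH3 gauche; 0.7 + 0.8 + 0.8 + 1.1 = 3.4 kcal/mol.
CH3 at 240° (eclipsed): CN–H eclipsed, OCH3–Et eclipsed, iPr–CH3 eclipsed; 1.4 + 3.1 + 3.9 = 8.4 kcal/mol.
CH3 at 300° (staggered): CN–CH3 gauche, OCH3–Et gauche, iPr–CH3 gauche, iPr–Et gauche; 0.7 + 0.8 + 1.1 + 1.3 = 3.9 kcal/mol.
The minimum (3.4 kcal/mol) occurs with CH3 at 180°.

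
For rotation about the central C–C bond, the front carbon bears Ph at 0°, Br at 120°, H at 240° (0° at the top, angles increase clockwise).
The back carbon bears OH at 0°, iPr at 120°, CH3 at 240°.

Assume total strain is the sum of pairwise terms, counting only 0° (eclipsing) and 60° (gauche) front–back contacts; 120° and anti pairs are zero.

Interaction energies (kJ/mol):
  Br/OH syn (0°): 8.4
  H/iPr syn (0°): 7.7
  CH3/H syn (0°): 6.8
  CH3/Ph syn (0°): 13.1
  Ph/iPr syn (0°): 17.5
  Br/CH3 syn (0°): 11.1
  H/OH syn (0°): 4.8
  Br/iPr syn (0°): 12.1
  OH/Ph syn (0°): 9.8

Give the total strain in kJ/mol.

This conformer (eclipsed): Ph–OH eclipsed, Br–iPr eclipsed, H–CH3 eclipsed; 9.8 + 12.1 + 6.8 = 28.7 kJ/mol.

28.7 kJ/mol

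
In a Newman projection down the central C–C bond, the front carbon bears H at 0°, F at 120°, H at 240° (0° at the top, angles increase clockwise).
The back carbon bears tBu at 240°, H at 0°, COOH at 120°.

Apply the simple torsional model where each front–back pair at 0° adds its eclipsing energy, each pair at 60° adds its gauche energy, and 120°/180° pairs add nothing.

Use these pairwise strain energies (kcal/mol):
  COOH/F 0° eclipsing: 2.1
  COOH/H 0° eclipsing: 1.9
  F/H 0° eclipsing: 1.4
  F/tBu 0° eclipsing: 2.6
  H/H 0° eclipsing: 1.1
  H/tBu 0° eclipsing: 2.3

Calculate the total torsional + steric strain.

5.5 kcal/mol

This conformer (eclipsed): H–H eclipsed, F–COOH eclipsed, H–tBu eclipsed; 1.1 + 2.1 + 2.3 = 5.5 kcal/mol.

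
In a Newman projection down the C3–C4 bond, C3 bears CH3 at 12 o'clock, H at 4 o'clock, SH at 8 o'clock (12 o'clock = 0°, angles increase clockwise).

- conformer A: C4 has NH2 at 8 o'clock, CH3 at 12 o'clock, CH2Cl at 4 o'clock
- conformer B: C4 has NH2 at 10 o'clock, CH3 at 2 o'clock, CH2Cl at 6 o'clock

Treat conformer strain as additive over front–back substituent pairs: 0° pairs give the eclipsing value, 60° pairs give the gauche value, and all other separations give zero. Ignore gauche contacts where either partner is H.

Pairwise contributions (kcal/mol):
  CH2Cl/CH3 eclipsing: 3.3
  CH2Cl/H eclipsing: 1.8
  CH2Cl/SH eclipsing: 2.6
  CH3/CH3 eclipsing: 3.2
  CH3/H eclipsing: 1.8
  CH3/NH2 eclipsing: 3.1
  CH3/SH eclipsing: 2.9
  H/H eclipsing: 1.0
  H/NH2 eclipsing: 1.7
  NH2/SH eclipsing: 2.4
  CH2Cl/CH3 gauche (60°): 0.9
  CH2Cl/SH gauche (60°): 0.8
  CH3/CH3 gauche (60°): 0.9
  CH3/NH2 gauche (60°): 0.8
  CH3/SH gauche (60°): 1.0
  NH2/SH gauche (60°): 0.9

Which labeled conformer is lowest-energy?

A (eclipsed): CH3(0°)/CH3(0°) eclipsed 3.2; H(120°)/CH2Cl(120°) eclipsed 1.8; SH(240°)/NH2(240°) eclipsed 2.4 → 7.4 kcal/mol.
B (staggered): CH3(0°)/NH2(300°) gauche 0.8; CH3(0°)/CH3(60°) gauche 0.9; SH(240°)/NH2(300°) gauche 0.9; SH(240°)/CH2Cl(180°) gauche 0.8 → 3.4 kcal/mol.
B has the lowest total (3.4 kcal/mol).

B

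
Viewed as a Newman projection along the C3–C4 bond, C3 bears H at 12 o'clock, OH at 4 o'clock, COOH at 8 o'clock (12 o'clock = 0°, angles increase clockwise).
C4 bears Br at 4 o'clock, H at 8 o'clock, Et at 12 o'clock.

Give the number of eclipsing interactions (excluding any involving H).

Non-H eclipsing pairs: OH(120°)/Br(120°) — 1 interaction.

1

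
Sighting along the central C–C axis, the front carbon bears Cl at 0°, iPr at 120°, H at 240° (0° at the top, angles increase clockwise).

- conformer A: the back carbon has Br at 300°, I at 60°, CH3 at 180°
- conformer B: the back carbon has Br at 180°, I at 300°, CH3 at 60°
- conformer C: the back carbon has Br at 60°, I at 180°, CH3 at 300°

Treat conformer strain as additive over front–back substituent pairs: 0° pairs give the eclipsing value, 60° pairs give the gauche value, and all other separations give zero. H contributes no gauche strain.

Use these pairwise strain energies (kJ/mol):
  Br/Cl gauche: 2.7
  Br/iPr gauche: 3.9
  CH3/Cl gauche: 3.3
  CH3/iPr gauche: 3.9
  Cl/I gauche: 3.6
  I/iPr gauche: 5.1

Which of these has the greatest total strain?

A (staggered): Cl–Br gauche, Cl–I gauche, iPr–I gauche, iPr–CH3 gauche; 2.7 + 3.6 + 5.1 + 3.9 = 15.3 kJ/mol.
B (staggered): Cl–I gauche, Cl–CH3 gauche, iPr–Br gauche, iPr–CH3 gauche; 3.6 + 3.3 + 3.9 + 3.9 = 14.7 kJ/mol.
C (staggered): Cl–Br gauche, Cl–CH3 gauche, iPr–Br gauche, iPr–I gauche; 2.7 + 3.3 + 3.9 + 5.1 = 15.0 kJ/mol.
A has the highest total (15.3 kJ/mol).

A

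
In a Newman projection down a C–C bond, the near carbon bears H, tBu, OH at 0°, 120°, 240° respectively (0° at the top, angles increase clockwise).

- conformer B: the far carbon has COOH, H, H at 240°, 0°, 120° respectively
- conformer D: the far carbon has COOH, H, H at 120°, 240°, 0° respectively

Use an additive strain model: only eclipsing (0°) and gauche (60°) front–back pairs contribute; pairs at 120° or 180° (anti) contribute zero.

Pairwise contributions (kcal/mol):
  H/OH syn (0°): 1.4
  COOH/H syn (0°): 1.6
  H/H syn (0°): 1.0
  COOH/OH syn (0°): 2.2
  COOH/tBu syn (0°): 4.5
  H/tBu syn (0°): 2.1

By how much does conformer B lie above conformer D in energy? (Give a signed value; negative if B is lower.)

B (eclipsed): H–H eclipsed, tBu–H eclipsed, OH–COOH eclipsed; 1.0 + 2.1 + 2.2 = 5.3 kcal/mol.
D (eclipsed): H–H eclipsed, tBu–COOH eclipsed, OH–H eclipsed; 1.0 + 4.5 + 1.4 = 6.9 kcal/mol.
E(B) − E(D) = 5.3 − 6.9 = -1.6 kcal/mol.

-1.6 kcal/mol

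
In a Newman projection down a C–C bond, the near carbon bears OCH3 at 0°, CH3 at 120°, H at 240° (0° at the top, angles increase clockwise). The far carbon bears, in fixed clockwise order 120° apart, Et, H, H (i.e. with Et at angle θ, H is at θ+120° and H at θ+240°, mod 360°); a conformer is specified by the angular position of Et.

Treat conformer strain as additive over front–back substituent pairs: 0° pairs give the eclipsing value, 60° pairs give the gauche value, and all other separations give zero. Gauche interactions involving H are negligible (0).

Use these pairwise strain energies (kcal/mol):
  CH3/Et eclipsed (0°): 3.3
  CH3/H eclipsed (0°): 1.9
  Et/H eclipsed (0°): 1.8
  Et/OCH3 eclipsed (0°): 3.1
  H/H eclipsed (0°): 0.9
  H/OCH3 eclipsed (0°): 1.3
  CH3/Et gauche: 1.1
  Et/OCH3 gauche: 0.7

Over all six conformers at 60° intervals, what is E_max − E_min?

Et at 0° (eclipsed): OCH3(0°)/Et(0°) eclipsed 3.1; CH3(120°)/H(120°) eclipsed 1.9; H(240°)/H(240°) eclipsed 0.9 → 5.9 kcal/mol.
Et at 60° (staggered): OCH3(0°)/Et(60°) gauche 0.7; CH3(120°)/Et(60°) gauche 1.1 → 1.8 kcal/mol.
Et at 120° (eclipsed): OCH3(0°)/H(0°) eclipsed 1.3; CH3(120°)/Et(120°) eclipsed 3.3; H(240°)/H(240°) eclipsed 0.9 → 5.5 kcal/mol.
Et at 180° (staggered): CH3(120°)/Et(180°) gauche 1.1 → 1.1 kcal/mol.
Et at 240° (eclipsed): OCH3(0°)/H(0°) eclipsed 1.3; CH3(120°)/H(120°) eclipsed 1.9; H(240°)/Et(240°) eclipsed 1.8 → 5.0 kcal/mol.
Et at 300° (staggered): OCH3(0°)/Et(300°) gauche 0.7 → 0.7 kcal/mol.
Max at 0° (5.9 kcal/mol), min at 300° (0.7 kcal/mol); barrier = 5.2 kcal/mol.

5.2 kcal/mol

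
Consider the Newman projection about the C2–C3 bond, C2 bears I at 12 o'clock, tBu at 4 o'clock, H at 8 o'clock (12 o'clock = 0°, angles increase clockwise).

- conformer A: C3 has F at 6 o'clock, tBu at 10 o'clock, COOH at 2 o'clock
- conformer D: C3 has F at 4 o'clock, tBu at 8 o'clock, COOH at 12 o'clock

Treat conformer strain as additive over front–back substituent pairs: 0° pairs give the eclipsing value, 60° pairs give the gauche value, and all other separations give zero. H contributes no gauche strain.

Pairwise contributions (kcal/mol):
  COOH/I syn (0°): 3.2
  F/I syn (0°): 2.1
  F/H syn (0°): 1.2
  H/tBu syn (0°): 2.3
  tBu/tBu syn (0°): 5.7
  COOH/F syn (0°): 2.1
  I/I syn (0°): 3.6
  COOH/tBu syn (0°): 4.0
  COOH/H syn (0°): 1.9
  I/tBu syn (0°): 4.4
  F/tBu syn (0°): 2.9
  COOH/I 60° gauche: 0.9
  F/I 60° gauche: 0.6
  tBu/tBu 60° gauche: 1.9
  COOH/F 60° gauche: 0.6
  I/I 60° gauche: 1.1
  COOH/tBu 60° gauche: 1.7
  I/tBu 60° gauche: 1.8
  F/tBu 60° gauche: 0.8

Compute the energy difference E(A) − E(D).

A (staggered): I–tBu gauche, I–COOH gauche, tBu–F gauche, tBu–COOH gauche; 1.8 + 0.9 + 0.8 + 1.7 = 5.2 kcal/mol.
D (eclipsed): I–COOH eclipsed, tBu–F eclipsed, H–tBu eclipsed; 3.2 + 2.9 + 2.3 = 8.4 kcal/mol.
E(A) − E(D) = 5.2 − 8.4 = -3.2 kcal/mol.

-3.2 kcal/mol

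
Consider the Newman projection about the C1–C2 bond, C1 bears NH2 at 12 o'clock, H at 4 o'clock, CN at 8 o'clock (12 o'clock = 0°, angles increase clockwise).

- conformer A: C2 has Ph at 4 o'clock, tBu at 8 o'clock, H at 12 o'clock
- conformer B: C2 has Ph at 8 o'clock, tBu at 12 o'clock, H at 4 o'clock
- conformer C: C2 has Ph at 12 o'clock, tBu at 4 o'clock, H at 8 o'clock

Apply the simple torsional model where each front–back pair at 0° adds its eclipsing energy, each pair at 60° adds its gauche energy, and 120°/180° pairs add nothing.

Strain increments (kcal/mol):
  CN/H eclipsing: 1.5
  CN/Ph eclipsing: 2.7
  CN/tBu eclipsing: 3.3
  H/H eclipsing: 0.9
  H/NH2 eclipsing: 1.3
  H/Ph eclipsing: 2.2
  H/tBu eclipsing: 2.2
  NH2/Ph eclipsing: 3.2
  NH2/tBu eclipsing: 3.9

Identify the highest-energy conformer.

A (eclipsed): NH2(0°)/H(0°) eclipsed 1.3; H(120°)/Ph(120°) eclipsed 2.2; CN(240°)/tBu(240°) eclipsed 3.3 → 6.8 kcal/mol.
B (eclipsed): NH2(0°)/tBu(0°) eclipsed 3.9; H(120°)/H(120°) eclipsed 0.9; CN(240°)/Ph(240°) eclipsed 2.7 → 7.5 kcal/mol.
C (eclipsed): NH2(0°)/Ph(0°) eclipsed 3.2; H(120°)/tBu(120°) eclipsed 2.2; CN(240°)/H(240°) eclipsed 1.5 → 6.9 kcal/mol.
B has the highest total (7.5 kcal/mol).

B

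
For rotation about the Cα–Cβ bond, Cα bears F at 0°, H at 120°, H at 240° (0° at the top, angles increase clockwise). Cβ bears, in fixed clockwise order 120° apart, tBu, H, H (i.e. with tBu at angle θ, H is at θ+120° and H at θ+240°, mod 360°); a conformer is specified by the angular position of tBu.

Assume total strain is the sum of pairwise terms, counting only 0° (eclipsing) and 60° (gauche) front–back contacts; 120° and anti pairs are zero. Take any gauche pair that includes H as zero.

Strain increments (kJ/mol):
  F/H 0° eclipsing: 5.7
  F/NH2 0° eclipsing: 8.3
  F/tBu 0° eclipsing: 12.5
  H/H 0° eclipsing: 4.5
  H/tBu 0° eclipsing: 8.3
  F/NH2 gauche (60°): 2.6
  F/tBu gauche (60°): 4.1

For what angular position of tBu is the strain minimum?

tBu at 0° (eclipsed): F(0°)/tBu(0°) eclipsed 12.5; H(120°)/H(120°) eclipsed 4.5; H(240°)/H(240°) eclipsed 4.5 → 21.5 kJ/mol.
tBu at 60° (staggered): F(0°)/tBu(60°) gauche 4.1 → 4.1 kJ/mol.
tBu at 120° (eclipsed): F(0°)/H(0°) eclipsed 5.7; H(120°)/tBu(120°) eclipsed 8.3; H(240°)/H(240°) eclipsed 4.5 → 18.5 kJ/mol.
tBu at 180° (staggered): no non-H gauche contacts → 0.0 kJ/mol.
tBu at 240° (eclipsed): F(0°)/H(0°) eclipsed 5.7; H(120°)/H(120°) eclipsed 4.5; H(240°)/tBu(240°) eclipsed 8.3 → 18.5 kJ/mol.
tBu at 300° (staggered): F(0°)/tBu(300°) gauche 4.1 → 4.1 kJ/mol.
The minimum (0.0 kJ/mol) occurs with tBu at 180°.

180°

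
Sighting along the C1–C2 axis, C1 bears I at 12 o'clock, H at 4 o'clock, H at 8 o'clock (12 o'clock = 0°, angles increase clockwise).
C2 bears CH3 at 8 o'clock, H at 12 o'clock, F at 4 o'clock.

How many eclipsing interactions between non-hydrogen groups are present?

0

Every eclipsing pair involves H, so the count is 0.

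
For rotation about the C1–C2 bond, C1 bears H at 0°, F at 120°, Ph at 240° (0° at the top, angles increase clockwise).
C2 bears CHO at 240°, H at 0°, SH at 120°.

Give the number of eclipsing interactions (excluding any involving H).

Non-H eclipsing pairs: F(120°)/SH(120°); Ph(240°)/CHO(240°) — 2 interactions.

2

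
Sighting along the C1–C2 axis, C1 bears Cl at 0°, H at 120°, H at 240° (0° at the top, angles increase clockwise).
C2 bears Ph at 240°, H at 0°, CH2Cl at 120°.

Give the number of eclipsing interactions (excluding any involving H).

Every eclipsing pair involves H, so the count is 0.

0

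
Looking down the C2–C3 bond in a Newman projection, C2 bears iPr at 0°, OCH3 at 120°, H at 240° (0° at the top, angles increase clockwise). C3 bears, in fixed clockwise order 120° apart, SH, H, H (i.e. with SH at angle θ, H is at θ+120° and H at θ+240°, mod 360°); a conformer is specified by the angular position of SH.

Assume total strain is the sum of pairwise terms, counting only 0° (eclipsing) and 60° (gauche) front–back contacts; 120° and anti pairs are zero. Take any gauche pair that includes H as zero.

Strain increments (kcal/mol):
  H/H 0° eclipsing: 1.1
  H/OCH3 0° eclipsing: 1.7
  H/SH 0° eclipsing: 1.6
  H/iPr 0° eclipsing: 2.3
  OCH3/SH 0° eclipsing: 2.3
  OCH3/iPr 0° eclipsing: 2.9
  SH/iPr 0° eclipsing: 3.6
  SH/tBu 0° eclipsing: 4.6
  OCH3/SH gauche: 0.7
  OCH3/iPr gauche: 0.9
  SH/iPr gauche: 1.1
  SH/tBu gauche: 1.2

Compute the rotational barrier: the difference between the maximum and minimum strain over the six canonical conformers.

5.7 kcal/mol

SH at 0° is eclipsed. iPr at 0° is eclipsed with SH at 0° (3.6); OCH3 at 120° is eclipsed with H at 120° (1.7); H at 240° is eclipsed with H at 240° (1.1). Total 6.4 kcal/mol.
SH at 60° is staggered. iPr at 0° is gauche with SH at 60° (1.1); OCH3 at 120° is gauche with SH at 60° (0.7). Total 1.8 kcal/mol.
SH at 120° is eclipsed. iPr at 0° is eclipsed with H at 0° (2.3); OCH3 at 120° is eclipsed with SH at 120° (2.3); H at 240° is eclipsed with H at 240° (1.1). Total 5.7 kcal/mol.
SH at 180° is staggered. OCH3 at 120° is gauche with SH at 180° (0.7). Total 0.7 kcal/mol.
SH at 240° is eclipsed. iPr at 0° is eclipsed with H at 0° (2.3); OCH3 at 120° is eclipsed with H at 120° (1.7); H at 240° is eclipsed with SH at 240° (1.6). Total 5.6 kcal/mol.
SH at 300° is staggered. iPr at 0° is gauche with SH at 300° (1.1). Total 1.1 kcal/mol.
Max at 0° (6.4 kcal/mol), min at 180° (0.7 kcal/mol); barrier = 5.7 kcal/mol.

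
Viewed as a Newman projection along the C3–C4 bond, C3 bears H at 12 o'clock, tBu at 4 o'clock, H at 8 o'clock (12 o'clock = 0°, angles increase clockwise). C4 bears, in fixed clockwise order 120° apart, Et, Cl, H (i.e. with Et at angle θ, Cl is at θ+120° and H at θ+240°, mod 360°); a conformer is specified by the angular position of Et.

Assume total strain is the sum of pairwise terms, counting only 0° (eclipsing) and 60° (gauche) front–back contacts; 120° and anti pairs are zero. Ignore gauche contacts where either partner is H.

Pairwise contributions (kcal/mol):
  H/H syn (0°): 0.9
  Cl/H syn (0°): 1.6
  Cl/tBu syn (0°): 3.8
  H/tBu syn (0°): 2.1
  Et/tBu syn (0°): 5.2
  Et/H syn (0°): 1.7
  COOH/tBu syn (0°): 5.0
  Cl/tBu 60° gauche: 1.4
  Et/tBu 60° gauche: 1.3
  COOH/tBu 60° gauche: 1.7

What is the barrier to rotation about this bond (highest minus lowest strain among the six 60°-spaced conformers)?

6.4 kcal/mol

Et at 0° (eclipsed): H(0°)/Et(0°) eclipsed 1.7; tBu(120°)/Cl(120°) eclipsed 3.8; H(240°)/H(240°) eclipsed 0.9 → 6.4 kcal/mol.
Et at 60° (staggered): tBu(120°)/Et(60°) gauche 1.3; tBu(120°)/Cl(180°) gauche 1.4 → 2.7 kcal/mol.
Et at 120° (eclipsed): H(0°)/H(0°) eclipsed 0.9; tBu(120°)/Et(120°) eclipsed 5.2; H(240°)/Cl(240°) eclipsed 1.6 → 7.7 kcal/mol.
Et at 180° (staggered): tBu(120°)/Et(180°) gauche 1.3 → 1.3 kcal/mol.
Et at 240° (eclipsed): H(0°)/Cl(0°) eclipsed 1.6; tBu(120°)/H(120°) eclipsed 2.1; H(240°)/Et(240°) eclipsed 1.7 → 5.4 kcal/mol.
Et at 300° (staggered): tBu(120°)/Cl(60°) gauche 1.4 → 1.4 kcal/mol.
Max at 120° (7.7 kcal/mol), min at 180° (1.3 kcal/mol); barrier = 6.4 kcal/mol.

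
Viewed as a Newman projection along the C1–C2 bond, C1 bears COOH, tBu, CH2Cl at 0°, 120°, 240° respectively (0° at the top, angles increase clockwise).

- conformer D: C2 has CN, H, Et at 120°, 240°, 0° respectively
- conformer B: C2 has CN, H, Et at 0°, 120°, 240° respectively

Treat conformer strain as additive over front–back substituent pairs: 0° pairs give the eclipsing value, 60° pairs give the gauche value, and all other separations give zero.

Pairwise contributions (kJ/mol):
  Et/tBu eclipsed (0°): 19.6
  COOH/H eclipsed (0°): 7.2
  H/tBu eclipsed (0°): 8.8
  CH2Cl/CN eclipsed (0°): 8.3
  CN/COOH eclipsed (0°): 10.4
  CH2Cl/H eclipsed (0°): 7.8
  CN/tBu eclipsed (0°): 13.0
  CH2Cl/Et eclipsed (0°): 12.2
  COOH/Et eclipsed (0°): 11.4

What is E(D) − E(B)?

D is eclipsed. COOH at 0° is eclipsed with Et at 0° (11.4); tBu at 120° is eclipsed with CN at 120° (13.0); CH2Cl at 240° is eclipsed with H at 240° (7.8). Total 32.2 kJ/mol.
B is eclipsed. COOH at 0° is eclipsed with CN at 0° (10.4); tBu at 120° is eclipsed with H at 120° (8.8); CH2Cl at 240° is eclipsed with Et at 240° (12.2). Total 31.4 kJ/mol.
E(D) − E(B) = 32.2 − 31.4 = +0.8 kJ/mol.

+0.8 kJ/mol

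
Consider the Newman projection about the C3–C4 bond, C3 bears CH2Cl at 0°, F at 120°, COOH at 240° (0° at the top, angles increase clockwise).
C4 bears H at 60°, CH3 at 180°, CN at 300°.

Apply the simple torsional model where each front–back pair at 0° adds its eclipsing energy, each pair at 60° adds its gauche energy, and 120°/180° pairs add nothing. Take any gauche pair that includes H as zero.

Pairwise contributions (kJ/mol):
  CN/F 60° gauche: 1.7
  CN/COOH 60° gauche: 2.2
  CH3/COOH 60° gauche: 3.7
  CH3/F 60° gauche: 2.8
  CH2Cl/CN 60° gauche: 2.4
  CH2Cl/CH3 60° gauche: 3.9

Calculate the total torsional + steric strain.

This conformer (staggered): CH2Cl(0°)/CN(300°) gauche 2.4; F(120°)/CH3(180°) gauche 2.8; COOH(240°)/CH3(180°) gauche 3.7; COOH(240°)/CN(300°) gauche 2.2 → 11.1 kJ/mol.

11.1 kJ/mol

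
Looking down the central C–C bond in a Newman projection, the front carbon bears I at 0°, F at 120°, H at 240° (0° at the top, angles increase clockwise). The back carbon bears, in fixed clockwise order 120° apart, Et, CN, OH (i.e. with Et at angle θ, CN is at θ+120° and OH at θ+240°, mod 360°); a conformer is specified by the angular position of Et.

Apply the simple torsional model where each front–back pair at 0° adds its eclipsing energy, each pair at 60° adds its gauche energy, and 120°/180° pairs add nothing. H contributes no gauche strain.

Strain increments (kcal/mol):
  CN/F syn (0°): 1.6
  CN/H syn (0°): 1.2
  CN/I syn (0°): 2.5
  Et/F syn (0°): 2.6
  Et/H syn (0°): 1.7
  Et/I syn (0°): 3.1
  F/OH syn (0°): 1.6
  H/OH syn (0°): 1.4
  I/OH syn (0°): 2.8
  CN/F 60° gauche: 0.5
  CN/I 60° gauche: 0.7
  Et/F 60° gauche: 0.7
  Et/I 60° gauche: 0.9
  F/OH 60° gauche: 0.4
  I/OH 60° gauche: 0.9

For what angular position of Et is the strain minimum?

Et at 0° (eclipsed): I(0°)/Et(0°) eclipsed 3.1; F(120°)/CN(120°) eclipsed 1.6; H(240°)/OH(240°) eclipsed 1.4 → 6.1 kcal/mol.
Et at 60° (staggered): I(0°)/Et(60°) gauche 0.9; I(0°)/OH(300°) gauche 0.9; F(120°)/Et(60°) gauche 0.7; F(120°)/CN(180°) gauche 0.5 → 3.0 kcal/mol.
Et at 120° (eclipsed): I(0°)/OH(0°) eclipsed 2.8; F(120°)/Et(120°) eclipsed 2.6; H(240°)/CN(240°) eclipsed 1.2 → 6.6 kcal/mol.
Et at 180° (staggered): I(0°)/CN(300°) gauche 0.7; I(0°)/OH(60°) gauche 0.9; F(120°)/Et(180°) gauche 0.7; F(120°)/OH(60°) gauche 0.4 → 2.7 kcal/mol.
Et at 240° (eclipsed): I(0°)/CN(0°) eclipsed 2.5; F(120°)/OH(120°) eclipsed 1.6; H(240°)/Et(240°) eclipsed 1.7 → 5.8 kcal/mol.
Et at 300° (staggered): I(0°)/Et(300°) gauche 0.9; I(0°)/CN(60°) gauche 0.7; F(120°)/CN(60°) gauche 0.5; F(120°)/OH(180°) gauche 0.4 → 2.5 kcal/mol.
The minimum (2.5 kcal/mol) occurs with Et at 300°.

300°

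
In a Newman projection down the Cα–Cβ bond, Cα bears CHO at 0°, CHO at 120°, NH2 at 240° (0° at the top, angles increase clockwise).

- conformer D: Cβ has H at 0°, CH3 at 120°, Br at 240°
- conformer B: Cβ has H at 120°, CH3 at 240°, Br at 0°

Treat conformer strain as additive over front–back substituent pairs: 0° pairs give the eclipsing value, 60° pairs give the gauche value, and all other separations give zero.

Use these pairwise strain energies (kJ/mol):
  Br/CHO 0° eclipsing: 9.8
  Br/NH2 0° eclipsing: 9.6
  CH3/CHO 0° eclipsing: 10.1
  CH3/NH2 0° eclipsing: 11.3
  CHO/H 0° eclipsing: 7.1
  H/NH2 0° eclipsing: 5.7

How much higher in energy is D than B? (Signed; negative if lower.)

D (eclipsed): CHO–H eclipsed, CHO–CH3 eclipsed, NH2–Br eclipsed; 7.1 + 10.1 + 9.6 = 26.8 kJ/mol.
B (eclipsed): CHO–Br eclipsed, CHO–H eclipsed, NH2–CH3 eclipsed; 9.8 + 7.1 + 11.3 = 28.2 kJ/mol.
E(D) − E(B) = 26.8 − 28.2 = -1.4 kJ/mol.

-1.4 kJ/mol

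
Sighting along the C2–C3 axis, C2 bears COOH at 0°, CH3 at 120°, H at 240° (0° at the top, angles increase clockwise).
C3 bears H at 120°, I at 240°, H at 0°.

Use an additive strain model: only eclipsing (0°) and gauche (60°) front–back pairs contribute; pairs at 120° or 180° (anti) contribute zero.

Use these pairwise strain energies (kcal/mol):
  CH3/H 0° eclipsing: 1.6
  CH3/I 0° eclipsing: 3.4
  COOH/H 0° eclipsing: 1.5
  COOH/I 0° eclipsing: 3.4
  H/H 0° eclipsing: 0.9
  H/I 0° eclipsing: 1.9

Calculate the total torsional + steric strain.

This conformer (eclipsed): COOH(0°)/H(0°) eclipsed 1.5; CH3(120°)/H(120°) eclipsed 1.6; H(240°)/I(240°) eclipsed 1.9 → 5.0 kcal/mol.

5.0 kcal/mol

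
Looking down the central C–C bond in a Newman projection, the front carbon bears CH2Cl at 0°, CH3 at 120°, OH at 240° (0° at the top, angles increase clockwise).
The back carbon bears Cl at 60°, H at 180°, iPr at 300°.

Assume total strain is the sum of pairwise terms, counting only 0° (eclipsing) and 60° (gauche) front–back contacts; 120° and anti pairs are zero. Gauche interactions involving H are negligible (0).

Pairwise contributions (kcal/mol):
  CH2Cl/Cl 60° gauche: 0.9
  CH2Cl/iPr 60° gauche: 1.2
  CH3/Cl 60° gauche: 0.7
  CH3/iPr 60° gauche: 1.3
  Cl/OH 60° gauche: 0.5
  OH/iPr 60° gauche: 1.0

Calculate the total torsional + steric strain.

3.8 kcal/mol

This conformer (staggered): CH2Cl–Cl gauche, CH2Cl–iPr gauche, CH3–Cl gauche, OH–iPr gauche; 0.9 + 1.2 + 0.7 + 1.0 = 3.8 kcal/mol.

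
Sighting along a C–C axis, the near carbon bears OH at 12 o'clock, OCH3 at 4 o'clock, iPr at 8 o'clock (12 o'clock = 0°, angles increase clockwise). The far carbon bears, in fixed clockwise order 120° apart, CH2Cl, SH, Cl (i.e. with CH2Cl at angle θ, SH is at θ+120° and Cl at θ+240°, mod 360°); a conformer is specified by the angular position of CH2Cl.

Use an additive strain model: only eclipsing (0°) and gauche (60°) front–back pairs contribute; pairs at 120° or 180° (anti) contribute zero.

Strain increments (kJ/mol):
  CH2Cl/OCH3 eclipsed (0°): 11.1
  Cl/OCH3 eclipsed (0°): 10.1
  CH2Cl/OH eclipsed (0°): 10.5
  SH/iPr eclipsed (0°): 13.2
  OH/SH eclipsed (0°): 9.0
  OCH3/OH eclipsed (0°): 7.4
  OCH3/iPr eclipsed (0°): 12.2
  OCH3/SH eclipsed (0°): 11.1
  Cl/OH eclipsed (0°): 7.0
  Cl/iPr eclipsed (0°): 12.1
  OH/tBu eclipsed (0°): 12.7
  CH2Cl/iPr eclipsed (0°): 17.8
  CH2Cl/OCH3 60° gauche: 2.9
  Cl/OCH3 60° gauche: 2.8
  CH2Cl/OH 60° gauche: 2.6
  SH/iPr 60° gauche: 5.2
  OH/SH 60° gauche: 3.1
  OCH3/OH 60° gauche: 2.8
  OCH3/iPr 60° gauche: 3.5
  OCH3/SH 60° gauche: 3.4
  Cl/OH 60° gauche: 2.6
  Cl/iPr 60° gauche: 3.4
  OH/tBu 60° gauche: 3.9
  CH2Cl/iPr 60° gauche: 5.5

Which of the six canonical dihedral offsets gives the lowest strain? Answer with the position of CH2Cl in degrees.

60°

CH2Cl at 0° (eclipsed): OH–CH2Cl eclipsed, OCH3–SH eclipsed, iPr–Cl eclipsed; 10.5 + 11.1 + 12.1 = 33.7 kJ/mol.
CH2Cl at 60° (staggered): OH–CH2Cl gauche, OH–Cl gauche, OCH3–CH2Cl gauche, OCH3–SH gauche, iPr–SH gauche, iPr–Cl gauche; 2.6 + 2.6 + 2.9 + 3.4 + 5.2 + 3.4 = 20.1 kJ/mol.
CH2Cl at 120° (eclipsed): OH–Cl eclipsed, OCH3–CH2Cl eclipsed, iPr–SH eclipsed; 7.0 + 11.1 + 13.2 = 31.3 kJ/mol.
CH2Cl at 180° (staggered): OH–SH gauche, OH–Cl gauche, OCH3–CH2Cl gauche, OCH3–Cl gauche, iPr–CH2Cl gauche, iPr–SH gauche; 3.1 + 2.6 + 2.9 + 2.8 + 5.5 + 5.2 = 22.1 kJ/mol.
CH2Cl at 240° (eclipsed): OH–SH eclipsed, OCH3–Cl eclipsed, iPr–CH2Cl eclipsed; 9.0 + 10.1 + 17.8 = 36.9 kJ/mol.
CH2Cl at 300° (staggered): OH–CH2Cl gauche, OH–SH gauche, OCH3–SH gauche, OCH3–Cl gauche, iPr–CH2Cl gauche, iPr–Cl gauche; 2.6 + 3.1 + 3.4 + 2.8 + 5.5 + 3.4 = 20.8 kJ/mol.
The minimum (20.1 kJ/mol) occurs with CH2Cl at 60°.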